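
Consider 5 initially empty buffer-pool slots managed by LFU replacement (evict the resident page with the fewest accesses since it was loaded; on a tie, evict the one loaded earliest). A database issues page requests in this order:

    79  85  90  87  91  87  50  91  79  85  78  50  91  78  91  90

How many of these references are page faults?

79 -> fault, frames [79]
85 -> fault, frames [79, 85]
90 -> fault, frames [79, 85, 90]
87 -> fault, frames [79, 85, 90, 87]
91 -> fault, frames [79, 85, 90, 87, 91]
87 -> hit
50 -> fault, evict 79, frames [85, 90, 87, 91, 50]
91 -> hit
79 -> fault, evict 85, frames [90, 87, 91, 50, 79]
85 -> fault, evict 90, frames [87, 91, 50, 79, 85]
78 -> fault, evict 50, frames [87, 91, 79, 85, 78]
50 -> fault, evict 79, frames [87, 91, 85, 78, 50]
91 -> hit
78 -> hit
91 -> hit
90 -> fault, evict 85, frames [87, 91, 78, 50, 90]
Page faults: 11.

11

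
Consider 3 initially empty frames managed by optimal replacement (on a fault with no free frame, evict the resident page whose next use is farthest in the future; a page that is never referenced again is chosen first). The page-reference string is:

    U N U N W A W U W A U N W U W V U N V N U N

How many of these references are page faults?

U -> miss, frames [U]
N -> miss, frames [U, N]
U -> hit
N -> hit
W -> miss, frames [U, N, W]
A -> miss, evict N, frames [U, W, A]
W -> hit
U -> hit
W -> hit
A -> hit
U -> hit
N -> miss, evict A, frames [U, W, N]
W -> hit
U -> hit
W -> hit
V -> miss, evict W, frames [U, N, V]
U -> hit
N -> hit
V -> hit
N -> hit
U -> hit
N -> hit
Page faults: 6.

6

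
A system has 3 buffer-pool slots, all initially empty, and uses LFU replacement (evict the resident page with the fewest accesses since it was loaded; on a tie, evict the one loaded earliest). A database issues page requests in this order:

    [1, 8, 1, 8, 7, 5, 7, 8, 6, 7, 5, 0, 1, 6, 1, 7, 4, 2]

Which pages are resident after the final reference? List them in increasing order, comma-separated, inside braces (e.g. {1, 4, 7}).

{1, 2, 8}

1 → miss, frames (1)
8 → miss, frames (1 8)
1 → hit
8 → hit
7 → miss, frames (1 8 7)
5 → miss, evict 7, frames (1 8 5)
7 → miss, evict 5, frames (1 8 7)
8 → hit
6 → miss, evict 7, frames (1 8 6)
7 → miss, evict 6, frames (1 8 7)
5 → miss, evict 7, frames (1 8 5)
0 → miss, evict 5, frames (1 8 0)
1 → hit
6 → miss, evict 0, frames (1 8 6)
1 → hit
7 → miss, evict 6, frames (1 8 7)
4 → miss, evict 7, frames (1 8 4)
2 → miss, evict 4, frames (1 8 2)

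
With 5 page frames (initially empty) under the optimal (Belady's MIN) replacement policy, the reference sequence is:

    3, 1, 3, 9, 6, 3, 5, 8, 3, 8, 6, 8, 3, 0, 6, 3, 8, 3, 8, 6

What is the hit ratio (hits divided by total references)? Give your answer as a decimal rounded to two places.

0.65

3 -> miss, frames (3)
1 -> miss, frames (3 1)
3 -> hit
9 -> miss, frames (3 1 9)
6 -> miss, frames (3 1 9 6)
3 -> hit
5 -> miss, frames (3 1 9 6 5)
8 -> miss, evict 5, frames (3 1 9 6 8)
3 -> hit
8 -> hit
6 -> hit
8 -> hit
3 -> hit
0 -> miss, evict 9, frames (3 1 6 8 0)
6 -> hit
3 -> hit
8 -> hit
3 -> hit
8 -> hit
6 -> hit
Hits: 13 of 20 references → 13/20 = 0.6500.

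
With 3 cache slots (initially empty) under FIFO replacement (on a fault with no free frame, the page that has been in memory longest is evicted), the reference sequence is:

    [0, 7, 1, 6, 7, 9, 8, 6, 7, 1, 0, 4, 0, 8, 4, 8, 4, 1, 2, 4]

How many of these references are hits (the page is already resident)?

0 → fault, frames [0]
7 → fault, frames [0, 7]
1 → fault, frames [0, 7, 1]
6 → fault, evict 0, frames [7, 1, 6]
7 → hit
9 → fault, evict 7, frames [1, 6, 9]
8 → fault, evict 1, frames [6, 9, 8]
6 → hit
7 → fault, evict 6, frames [9, 8, 7]
1 → fault, evict 9, frames [8, 7, 1]
0 → fault, evict 8, frames [7, 1, 0]
4 → fault, evict 7, frames [1, 0, 4]
0 → hit
8 → fault, evict 1, frames [0, 4, 8]
4 → hit
8 → hit
4 → hit
1 → fault, evict 0, frames [4, 8, 1]
2 → fault, evict 4, frames [8, 1, 2]
4 → fault, evict 8, frames [1, 2, 4]
Hits: 6.

6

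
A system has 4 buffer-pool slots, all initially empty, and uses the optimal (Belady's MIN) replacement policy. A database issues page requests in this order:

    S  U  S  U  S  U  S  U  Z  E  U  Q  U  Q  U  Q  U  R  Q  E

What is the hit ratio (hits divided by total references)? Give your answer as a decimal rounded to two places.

S → miss, frames [S]
U → miss, frames [S, U]
S → hit
U → hit
S → hit
U → hit
S → hit
U → hit
Z → miss, frames [S, U, Z]
E → miss, frames [S, U, Z, E]
U → hit
Q → miss, evict Z, frames [S, U, E, Q]
U → hit
Q → hit
U → hit
Q → hit
U → hit
R → miss, evict U, frames [S, E, Q, R]
Q → hit
E → hit
Hits: 14 of 20 references → 14/20 = 0.7000.

0.70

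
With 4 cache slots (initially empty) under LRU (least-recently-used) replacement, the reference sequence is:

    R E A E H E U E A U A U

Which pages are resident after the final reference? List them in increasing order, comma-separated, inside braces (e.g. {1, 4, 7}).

{A, E, H, U}

R: miss, frames {R}
E: miss, frames {R,E}
A: miss, frames {R,E,A}
E: hit
H: miss, frames {R,A,E,H}
E: hit
U: miss, evict R, frames {A,H,E,U}
E: hit
A: hit
U: hit
A: hit
U: hit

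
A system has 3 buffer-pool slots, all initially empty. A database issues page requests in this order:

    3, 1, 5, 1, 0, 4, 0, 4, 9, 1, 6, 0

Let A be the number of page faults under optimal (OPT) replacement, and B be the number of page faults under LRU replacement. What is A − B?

-2

Under OPT: F F F . F F . . F . F . → 7 faults.
Under LRU: F F F . F F . . F F F F → 9 faults.
A − B = 7 − 9 = -2.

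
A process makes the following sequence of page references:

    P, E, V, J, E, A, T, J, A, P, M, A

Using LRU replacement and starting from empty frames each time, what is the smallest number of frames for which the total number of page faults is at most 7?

6

f=1: 12 faults
f=2: 12 faults
f=3: 9 faults
f=4: 8 faults
f=5: 8 faults
f=6: 7 faults
f=7: 7 faults
Smallest f with faults ≤ 7 is 6.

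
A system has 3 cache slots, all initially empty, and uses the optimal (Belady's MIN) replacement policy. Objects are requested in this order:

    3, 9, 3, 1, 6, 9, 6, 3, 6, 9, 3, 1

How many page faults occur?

5

3 -> miss, frames (3)
9 -> miss, frames (3 9)
3 -> hit
1 -> miss, frames (3 9 1)
6 -> miss, evict 1, frames (3 9 6)
9 -> hit
6 -> hit
3 -> hit
6 -> hit
9 -> hit
3 -> hit
1 -> miss, evict 6, frames (3 9 1)
Page faults: 5.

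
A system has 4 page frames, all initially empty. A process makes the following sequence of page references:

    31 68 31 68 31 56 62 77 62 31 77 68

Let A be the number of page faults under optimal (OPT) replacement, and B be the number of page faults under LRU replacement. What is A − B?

-1

Under OPT: F F . . . F F F . . . . → 5 faults.
Under LRU: F F . . . F F F . . . F → 6 faults.
A − B = 5 − 6 = -1.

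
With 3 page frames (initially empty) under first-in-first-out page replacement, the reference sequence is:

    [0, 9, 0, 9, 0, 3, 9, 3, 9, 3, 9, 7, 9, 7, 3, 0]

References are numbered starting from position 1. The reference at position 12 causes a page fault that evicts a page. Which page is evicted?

0

pos 1: 0: fault, frames (0)
pos 2: 9: fault, frames (0 9)
pos 3: 0: hit
pos 4: 9: hit
pos 5: 0: hit
pos 6: 3: fault, frames (0 9 3)
pos 7: 9: hit
pos 8: 3: hit
pos 9: 9: hit
pos 10: 3: hit
pos 11: 9: hit
pos 12: 7: fault, evict 0, frames (9 3 7)
At position 12, page 0 is evicted.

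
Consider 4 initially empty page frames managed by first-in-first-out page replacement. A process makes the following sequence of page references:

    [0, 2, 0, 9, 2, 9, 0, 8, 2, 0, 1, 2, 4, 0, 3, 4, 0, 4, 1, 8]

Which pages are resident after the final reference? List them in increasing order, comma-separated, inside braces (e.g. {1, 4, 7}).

0 -> miss, frames (0)
2 -> miss, frames (0 2)
0 -> hit
9 -> miss, frames (0 2 9)
2 -> hit
9 -> hit
0 -> hit
8 -> miss, frames (0 2 9 8)
2 -> hit
0 -> hit
1 -> miss, evict 0, frames (2 9 8 1)
2 -> hit
4 -> miss, evict 2, frames (9 8 1 4)
0 -> miss, evict 9, frames (8 1 4 0)
3 -> miss, evict 8, frames (1 4 0 3)
4 -> hit
0 -> hit
4 -> hit
1 -> hit
8 -> miss, evict 1, frames (4 0 3 8)

{0, 3, 4, 8}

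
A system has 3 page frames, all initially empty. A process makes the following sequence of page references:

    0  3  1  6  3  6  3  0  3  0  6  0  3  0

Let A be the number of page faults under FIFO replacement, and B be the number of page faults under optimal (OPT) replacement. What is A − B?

2

Under FIFO: F F F F . . . F F . . . . . → 6 faults.
Under OPT: F F F F . . . . . . . . . . → 4 faults.
A − B = 6 − 4 = 2.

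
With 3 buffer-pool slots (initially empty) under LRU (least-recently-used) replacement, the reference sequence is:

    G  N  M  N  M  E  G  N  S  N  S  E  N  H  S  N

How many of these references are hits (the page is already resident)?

6

G: miss, frames [G]
N: miss, frames [G, N]
M: miss, frames [G, N, M]
N: hit
M: hit
E: miss, evict G, frames [N, M, E]
G: miss, evict N, frames [M, E, G]
N: miss, evict M, frames [E, G, N]
S: miss, evict E, frames [G, N, S]
N: hit
S: hit
E: miss, evict G, frames [N, S, E]
N: hit
H: miss, evict S, frames [E, N, H]
S: miss, evict E, frames [N, H, S]
N: hit
Hits: 6.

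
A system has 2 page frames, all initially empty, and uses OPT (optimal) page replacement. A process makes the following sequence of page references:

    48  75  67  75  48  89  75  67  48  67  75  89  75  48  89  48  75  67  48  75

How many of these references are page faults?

13

48: fault, frames [48]
75: fault, frames [48, 75]
67: fault, evict 48, frames [75, 67]
75: hit
48: fault, evict 67, frames [75, 48]
89: fault, evict 48, frames [75, 89]
75: hit
67: fault, evict 89, frames [75, 67]
48: fault, evict 75, frames [67, 48]
67: hit
75: fault, evict 67, frames [48, 75]
89: fault, evict 48, frames [75, 89]
75: hit
48: fault, evict 75, frames [89, 48]
89: hit
48: hit
75: fault, evict 89, frames [48, 75]
67: fault, evict 75, frames [48, 67]
48: hit
75: fault, evict 67, frames [48, 75]
Page faults: 13.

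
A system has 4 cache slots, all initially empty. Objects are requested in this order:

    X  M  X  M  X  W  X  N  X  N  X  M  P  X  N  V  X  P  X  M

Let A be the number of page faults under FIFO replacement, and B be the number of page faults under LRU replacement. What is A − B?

Under FIFO: F F . . . F . F . . . . F F . F . . . F → 8 faults.
Under LRU: F F . . . F . F . . . . F . . F . . . F → 7 faults.
A − B = 8 − 7 = 1.

1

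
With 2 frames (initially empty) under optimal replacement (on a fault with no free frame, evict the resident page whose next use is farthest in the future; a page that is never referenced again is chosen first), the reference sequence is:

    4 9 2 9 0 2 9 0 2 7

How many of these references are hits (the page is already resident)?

3

4 → miss, frames [4]
9 → miss, frames [4, 9]
2 → miss, evict 4, frames [9, 2]
9 → hit
0 → miss, evict 9, frames [2, 0]
2 → hit
9 → miss, evict 2, frames [0, 9]
0 → hit
2 → miss, evict 9, frames [0, 2]
7 → miss, evict 2, frames [0, 7]
Hits: 3.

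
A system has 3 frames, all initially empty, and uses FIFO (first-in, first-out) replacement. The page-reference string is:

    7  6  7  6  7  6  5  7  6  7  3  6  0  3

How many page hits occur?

7 → miss, frames [7]
6 → miss, frames [7, 6]
7 → hit
6 → hit
7 → hit
6 → hit
5 → miss, frames [7, 6, 5]
7 → hit
6 → hit
7 → hit
3 → miss, evict 7, frames [6, 5, 3]
6 → hit
0 → miss, evict 6, frames [5, 3, 0]
3 → hit
Hits: 9.

9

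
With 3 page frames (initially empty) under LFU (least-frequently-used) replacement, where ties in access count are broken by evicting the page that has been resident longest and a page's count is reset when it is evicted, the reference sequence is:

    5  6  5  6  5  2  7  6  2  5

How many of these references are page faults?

5

5 → fault, frames {5}
6 → fault, frames {5,6}
5 → hit
6 → hit
5 → hit
2 → fault, frames {5,6,2}
7 → fault, evict 2, frames {5,6,7}
6 → hit
2 → fault, evict 7, frames {5,6,2}
5 → hit
Page faults: 5.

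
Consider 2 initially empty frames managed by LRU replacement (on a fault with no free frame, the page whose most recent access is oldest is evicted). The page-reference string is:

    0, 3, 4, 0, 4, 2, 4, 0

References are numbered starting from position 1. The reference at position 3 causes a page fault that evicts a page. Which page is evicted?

0

pos 1: 0 -> fault, frames (0)
pos 2: 3 -> fault, frames (0 3)
pos 3: 4 -> fault, evict 0, frames (3 4)
At position 3, page 0 is evicted.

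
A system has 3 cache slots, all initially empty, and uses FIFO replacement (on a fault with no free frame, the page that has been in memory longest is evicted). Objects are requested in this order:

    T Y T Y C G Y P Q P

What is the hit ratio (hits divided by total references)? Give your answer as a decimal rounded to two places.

0.40

T → miss, frames [T]
Y → miss, frames [T, Y]
T → hit
Y → hit
C → miss, frames [T, Y, C]
G → miss, evict T, frames [Y, C, G]
Y → hit
P → miss, evict Y, frames [C, G, P]
Q → miss, evict C, frames [G, P, Q]
P → hit
Hits: 4 of 10 references → 4/10 = 0.4000.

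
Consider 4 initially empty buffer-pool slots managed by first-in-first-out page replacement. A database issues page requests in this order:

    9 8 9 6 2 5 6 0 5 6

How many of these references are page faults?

9: fault, frames [9]
8: fault, frames [9, 8]
9: hit
6: fault, frames [9, 8, 6]
2: fault, frames [9, 8, 6, 2]
5: fault, evict 9, frames [8, 6, 2, 5]
6: hit
0: fault, evict 8, frames [6, 2, 5, 0]
5: hit
6: hit
Page faults: 6.

6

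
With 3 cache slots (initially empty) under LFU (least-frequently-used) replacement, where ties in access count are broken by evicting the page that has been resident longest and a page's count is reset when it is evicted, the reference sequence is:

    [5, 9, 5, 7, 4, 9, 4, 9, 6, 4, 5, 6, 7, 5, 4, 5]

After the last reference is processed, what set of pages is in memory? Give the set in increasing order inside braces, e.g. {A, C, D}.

{4, 5, 9}

5 -> fault, frames {5}
9 -> fault, frames {5,9}
5 -> hit
7 -> fault, frames {5,9,7}
4 -> fault, evict 9, frames {5,7,4}
9 -> fault, evict 7, frames {5,4,9}
4 -> hit
9 -> hit
6 -> fault, evict 5, frames {4,9,6}
4 -> hit
5 -> fault, evict 6, frames {4,9,5}
6 -> fault, evict 5, frames {4,9,6}
7 -> fault, evict 6, frames {4,9,7}
5 -> fault, evict 7, frames {4,9,5}
4 -> hit
5 -> hit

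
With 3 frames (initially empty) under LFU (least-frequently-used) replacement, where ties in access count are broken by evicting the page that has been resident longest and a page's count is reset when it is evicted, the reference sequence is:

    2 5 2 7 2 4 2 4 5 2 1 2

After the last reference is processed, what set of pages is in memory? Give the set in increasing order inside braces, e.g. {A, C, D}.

2: miss, frames [2]
5: miss, frames [2, 5]
2: hit
7: miss, frames [2, 5, 7]
2: hit
4: miss, evict 5, frames [2, 7, 4]
2: hit
4: hit
5: miss, evict 7, frames [2, 4, 5]
2: hit
1: miss, evict 5, frames [2, 4, 1]
2: hit

{1, 2, 4}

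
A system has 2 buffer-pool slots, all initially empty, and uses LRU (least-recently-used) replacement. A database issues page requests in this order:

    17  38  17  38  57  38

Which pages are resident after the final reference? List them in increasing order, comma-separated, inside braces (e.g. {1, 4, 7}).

17 → fault, frames {17}
38 → fault, frames {17,38}
17 → hit
38 → hit
57 → fault, evict 17, frames {38,57}
38 → hit

{38, 57}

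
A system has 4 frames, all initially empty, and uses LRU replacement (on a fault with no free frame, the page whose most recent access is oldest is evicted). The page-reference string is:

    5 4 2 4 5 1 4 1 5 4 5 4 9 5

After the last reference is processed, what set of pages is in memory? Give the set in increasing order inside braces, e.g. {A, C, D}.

{1, 4, 5, 9}

5 -> miss, frames {5}
4 -> miss, frames {5,4}
2 -> miss, frames {5,4,2}
4 -> hit
5 -> hit
1 -> miss, frames {2,4,5,1}
4 -> hit
1 -> hit
5 -> hit
4 -> hit
5 -> hit
4 -> hit
9 -> miss, evict 2, frames {1,5,4,9}
5 -> hit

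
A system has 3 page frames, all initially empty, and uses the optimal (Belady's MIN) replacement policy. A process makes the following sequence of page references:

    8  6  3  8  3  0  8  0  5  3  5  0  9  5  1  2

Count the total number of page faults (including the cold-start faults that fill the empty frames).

8 → fault, frames {8}
6 → fault, frames {8,6}
3 → fault, frames {8,6,3}
8 → hit
3 → hit
0 → fault, evict 6, frames {8,3,0}
8 → hit
0 → hit
5 → fault, evict 8, frames {3,0,5}
3 → hit
5 → hit
0 → hit
9 → fault, evict 0, frames {3,5,9}
5 → hit
1 → fault, evict 9, frames {3,5,1}
2 → fault, evict 1, frames {3,5,2}
Page faults: 8.

8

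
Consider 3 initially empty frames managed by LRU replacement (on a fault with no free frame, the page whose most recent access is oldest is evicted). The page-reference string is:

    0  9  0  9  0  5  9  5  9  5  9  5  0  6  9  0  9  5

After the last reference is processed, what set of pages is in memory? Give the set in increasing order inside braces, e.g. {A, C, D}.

{0, 5, 9}

0 → miss, frames [0]
9 → miss, frames [0, 9]
0 → hit
9 → hit
0 → hit
5 → miss, frames [9, 0, 5]
9 → hit
5 → hit
9 → hit
5 → hit
9 → hit
5 → hit
0 → hit
6 → miss, evict 9, frames [5, 0, 6]
9 → miss, evict 5, frames [0, 6, 9]
0 → hit
9 → hit
5 → miss, evict 6, frames [0, 9, 5]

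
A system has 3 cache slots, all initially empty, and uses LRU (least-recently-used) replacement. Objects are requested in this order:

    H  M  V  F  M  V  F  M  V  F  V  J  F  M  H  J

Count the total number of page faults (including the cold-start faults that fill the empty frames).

8

H → fault, frames (H)
M → fault, frames (H M)
V → fault, frames (H M V)
F → fault, evict H, frames (M V F)
M → hit
V → hit
F → hit
M → hit
V → hit
F → hit
V → hit
J → fault, evict M, frames (F V J)
F → hit
M → fault, evict V, frames (J F M)
H → fault, evict J, frames (F M H)
J → fault, evict F, frames (M H J)
Page faults: 8.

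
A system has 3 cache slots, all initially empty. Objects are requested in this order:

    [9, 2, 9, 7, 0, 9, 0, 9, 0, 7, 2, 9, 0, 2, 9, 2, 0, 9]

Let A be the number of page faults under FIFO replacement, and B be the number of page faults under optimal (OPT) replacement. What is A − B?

1

Under FIFO: F F . F F F . . . . F . . . . . . . → 6 faults.
Under OPT: F F . F F . . . . . F . . . . . . . → 5 faults.
A − B = 6 − 5 = 1.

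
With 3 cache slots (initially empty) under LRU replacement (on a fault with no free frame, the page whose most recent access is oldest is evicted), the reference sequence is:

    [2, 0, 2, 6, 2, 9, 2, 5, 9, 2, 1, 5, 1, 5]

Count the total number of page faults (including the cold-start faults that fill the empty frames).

7

2: fault, frames [2]
0: fault, frames [2, 0]
2: hit
6: fault, frames [0, 2, 6]
2: hit
9: fault, evict 0, frames [6, 2, 9]
2: hit
5: fault, evict 6, frames [9, 2, 5]
9: hit
2: hit
1: fault, evict 5, frames [9, 2, 1]
5: fault, evict 9, frames [2, 1, 5]
1: hit
5: hit
Page faults: 7.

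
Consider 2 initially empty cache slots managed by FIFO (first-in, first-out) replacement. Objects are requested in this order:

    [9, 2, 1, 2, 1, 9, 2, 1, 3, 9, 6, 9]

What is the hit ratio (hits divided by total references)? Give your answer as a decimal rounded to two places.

9: fault, frames [9]
2: fault, frames [9, 2]
1: fault, evict 9, frames [2, 1]
2: hit
1: hit
9: fault, evict 2, frames [1, 9]
2: fault, evict 1, frames [9, 2]
1: fault, evict 9, frames [2, 1]
3: fault, evict 2, frames [1, 3]
9: fault, evict 1, frames [3, 9]
6: fault, evict 3, frames [9, 6]
9: hit
Hits: 3 of 12 references → 3/12 = 0.2500.

0.25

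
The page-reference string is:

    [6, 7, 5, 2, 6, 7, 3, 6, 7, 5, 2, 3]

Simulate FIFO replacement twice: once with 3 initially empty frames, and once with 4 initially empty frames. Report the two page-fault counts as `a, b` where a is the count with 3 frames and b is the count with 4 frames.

9, 10

3 frames: F F F F F F F . . F F . → 9 faults.
4 frames: F F F F . . F F F F F F → 10 faults.
10 > 9: adding a frame increased faults — Belady's anomaly.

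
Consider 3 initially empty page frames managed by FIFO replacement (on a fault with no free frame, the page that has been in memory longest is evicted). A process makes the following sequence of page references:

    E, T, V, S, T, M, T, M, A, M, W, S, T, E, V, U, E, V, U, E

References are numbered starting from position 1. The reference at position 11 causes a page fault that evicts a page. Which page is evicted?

pos 1: E → miss, frames (E)
pos 2: T → miss, frames (E T)
pos 3: V → miss, frames (E T V)
pos 4: S → miss, evict E, frames (T V S)
pos 5: T → hit
pos 6: M → miss, evict T, frames (V S M)
pos 7: T → miss, evict V, frames (S M T)
pos 8: M → hit
pos 9: A → miss, evict S, frames (M T A)
pos 10: M → hit
pos 11: W → miss, evict M, frames (T A W)
At position 11, page M is evicted.

M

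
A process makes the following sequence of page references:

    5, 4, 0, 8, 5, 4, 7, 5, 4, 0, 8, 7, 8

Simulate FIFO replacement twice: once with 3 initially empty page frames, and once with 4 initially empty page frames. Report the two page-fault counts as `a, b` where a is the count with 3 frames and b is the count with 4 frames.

9, 10

3 frames: F F F F F F F . . F F . . → 9 faults.
4 frames: F F F F . . F F F F F F . → 10 faults.
10 > 9: adding a frame increased faults — Belady's anomaly.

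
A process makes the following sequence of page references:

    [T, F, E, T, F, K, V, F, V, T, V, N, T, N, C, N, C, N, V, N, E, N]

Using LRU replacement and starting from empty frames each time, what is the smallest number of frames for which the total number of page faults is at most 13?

3

f=1: 22 faults
f=2: 14 faults
f=3: 10 faults
f=4: 8 faults
f=5: 8 faults
f=6: 8 faults
f=7: 7 faults
Smallest f with faults ≤ 13 is 3.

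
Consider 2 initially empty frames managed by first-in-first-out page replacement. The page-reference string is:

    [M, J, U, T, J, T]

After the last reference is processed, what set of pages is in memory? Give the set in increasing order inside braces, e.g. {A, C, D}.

M → fault, frames (M)
J → fault, frames (M J)
U → fault, evict M, frames (J U)
T → fault, evict J, frames (U T)
J → fault, evict U, frames (T J)
T → hit

{J, T}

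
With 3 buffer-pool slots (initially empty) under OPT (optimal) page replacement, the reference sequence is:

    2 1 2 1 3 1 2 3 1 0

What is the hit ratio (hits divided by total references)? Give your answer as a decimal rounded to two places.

0.60

2: fault, frames {2}
1: fault, frames {2,1}
2: hit
1: hit
3: fault, frames {2,1,3}
1: hit
2: hit
3: hit
1: hit
0: fault, evict 3, frames {2,1,0}
Hits: 6 of 10 references → 6/10 = 0.6000.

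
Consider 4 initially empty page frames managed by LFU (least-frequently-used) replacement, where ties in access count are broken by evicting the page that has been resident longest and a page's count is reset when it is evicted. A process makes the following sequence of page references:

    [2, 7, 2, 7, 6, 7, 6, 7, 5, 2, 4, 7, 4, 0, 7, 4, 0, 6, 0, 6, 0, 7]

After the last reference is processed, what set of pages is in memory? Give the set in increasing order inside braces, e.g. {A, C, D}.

2: miss, frames {2}
7: miss, frames {2,7}
2: hit
7: hit
6: miss, frames {2,7,6}
7: hit
6: hit
7: hit
5: miss, frames {2,7,6,5}
2: hit
4: miss, evict 5, frames {2,7,6,4}
7: hit
4: hit
0: miss, evict 6, frames {2,7,4,0}
7: hit
4: hit
0: hit
6: miss, evict 0, frames {2,7,4,6}
0: miss, evict 6, frames {2,7,4,0}
6: miss, evict 0, frames {2,7,4,6}
0: miss, evict 6, frames {2,7,4,0}
7: hit

{0, 2, 4, 7}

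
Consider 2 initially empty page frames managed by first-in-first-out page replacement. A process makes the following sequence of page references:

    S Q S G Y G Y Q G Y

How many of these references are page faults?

7

S: fault, frames (S)
Q: fault, frames (S Q)
S: hit
G: fault, evict S, frames (Q G)
Y: fault, evict Q, frames (G Y)
G: hit
Y: hit
Q: fault, evict G, frames (Y Q)
G: fault, evict Y, frames (Q G)
Y: fault, evict Q, frames (G Y)
Page faults: 7.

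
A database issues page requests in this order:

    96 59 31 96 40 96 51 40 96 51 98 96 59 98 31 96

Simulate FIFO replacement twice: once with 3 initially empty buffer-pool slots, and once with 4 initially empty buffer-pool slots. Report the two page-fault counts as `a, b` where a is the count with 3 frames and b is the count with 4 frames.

10, 9

3 frames: F F F . F F F . . . F . F . F F → 10 faults.
4 frames: F F F . F . F . F . F . F . F . → 9 faults.
9 < 10: adding a frame reduced faults, as is typical.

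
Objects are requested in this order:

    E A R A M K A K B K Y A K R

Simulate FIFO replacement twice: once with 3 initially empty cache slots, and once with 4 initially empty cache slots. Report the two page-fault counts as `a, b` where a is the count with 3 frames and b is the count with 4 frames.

10, 9

3 frames: F F F . F F F . F . F . F F → 10 faults.
4 frames: F F F . F F . . F . F F . F → 9 faults.
9 < 10: adding a frame reduced faults, as is typical.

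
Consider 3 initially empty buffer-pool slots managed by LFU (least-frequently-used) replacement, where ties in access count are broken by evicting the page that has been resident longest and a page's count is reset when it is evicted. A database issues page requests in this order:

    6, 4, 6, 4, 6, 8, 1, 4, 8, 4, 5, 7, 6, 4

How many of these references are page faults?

6 -> miss, frames {6}
4 -> miss, frames {6,4}
6 -> hit
4 -> hit
6 -> hit
8 -> miss, frames {6,4,8}
1 -> miss, evict 8, frames {6,4,1}
4 -> hit
8 -> miss, evict 1, frames {6,4,8}
4 -> hit
5 -> miss, evict 8, frames {6,4,5}
7 -> miss, evict 5, frames {6,4,7}
6 -> hit
4 -> hit
Page faults: 7.

7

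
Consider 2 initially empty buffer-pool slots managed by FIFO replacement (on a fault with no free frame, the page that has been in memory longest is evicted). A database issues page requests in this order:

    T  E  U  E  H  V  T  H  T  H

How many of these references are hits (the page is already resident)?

3

T → miss, frames (T)
E → miss, frames (T E)
U → miss, evict T, frames (E U)
E → hit
H → miss, evict E, frames (U H)
V → miss, evict U, frames (H V)
T → miss, evict H, frames (V T)
H → miss, evict V, frames (T H)
T → hit
H → hit
Hits: 3.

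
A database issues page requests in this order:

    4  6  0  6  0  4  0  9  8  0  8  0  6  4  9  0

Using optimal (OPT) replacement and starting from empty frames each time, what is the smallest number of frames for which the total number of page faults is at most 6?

f=1: 16 faults
f=2: 9 faults
f=3: 7 faults
f=4: 6 faults
f=5: 5 faults
Smallest f with faults ≤ 6 is 4.

4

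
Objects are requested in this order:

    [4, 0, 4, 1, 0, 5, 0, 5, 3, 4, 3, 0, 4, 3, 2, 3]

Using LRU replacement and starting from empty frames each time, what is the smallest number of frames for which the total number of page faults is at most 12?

2

f=1: 16 faults
f=2: 11 faults
f=3: 8 faults
f=4: 7 faults
f=5: 6 faults
f=6: 6 faults
Smallest f with faults ≤ 12 is 2.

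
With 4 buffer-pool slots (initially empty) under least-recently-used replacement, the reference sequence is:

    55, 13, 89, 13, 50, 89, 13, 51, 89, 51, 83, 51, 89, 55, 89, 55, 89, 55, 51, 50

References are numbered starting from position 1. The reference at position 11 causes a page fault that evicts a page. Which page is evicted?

50

pos 1: 55 → miss, frames {55}
pos 2: 13 → miss, frames {55,13}
pos 3: 89 → miss, frames {55,13,89}
pos 4: 13 → hit
pos 5: 50 → miss, frames {55,89,13,50}
pos 6: 89 → hit
pos 7: 13 → hit
pos 8: 51 → miss, evict 55, frames {50,89,13,51}
pos 9: 89 → hit
pos 10: 51 → hit
pos 11: 83 → miss, evict 50, frames {13,89,51,83}
At position 11, page 50 is evicted.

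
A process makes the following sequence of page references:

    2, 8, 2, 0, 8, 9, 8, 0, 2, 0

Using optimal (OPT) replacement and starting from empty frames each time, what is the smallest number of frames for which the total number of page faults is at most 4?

f=1: 10 faults
f=2: 6 faults
f=3: 5 faults
f=4: 4 faults
Smallest f with faults ≤ 4 is 4.

4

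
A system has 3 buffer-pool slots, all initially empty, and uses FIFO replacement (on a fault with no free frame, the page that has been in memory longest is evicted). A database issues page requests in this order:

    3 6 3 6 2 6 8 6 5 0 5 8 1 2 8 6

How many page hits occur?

6

3 → fault, frames {3}
6 → fault, frames {3,6}
3 → hit
6 → hit
2 → fault, frames {3,6,2}
6 → hit
8 → fault, evict 3, frames {6,2,8}
6 → hit
5 → fault, evict 6, frames {2,8,5}
0 → fault, evict 2, frames {8,5,0}
5 → hit
8 → hit
1 → fault, evict 8, frames {5,0,1}
2 → fault, evict 5, frames {0,1,2}
8 → fault, evict 0, frames {1,2,8}
6 → fault, evict 1, frames {2,8,6}
Hits: 6.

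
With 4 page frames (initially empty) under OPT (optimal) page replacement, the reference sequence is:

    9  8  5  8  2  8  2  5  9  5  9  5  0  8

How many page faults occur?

9 -> miss, frames (9)
8 -> miss, frames (9 8)
5 -> miss, frames (9 8 5)
8 -> hit
2 -> miss, frames (9 8 5 2)
8 -> hit
2 -> hit
5 -> hit
9 -> hit
5 -> hit
9 -> hit
5 -> hit
0 -> miss, evict 2, frames (9 8 5 0)
8 -> hit
Page faults: 5.

5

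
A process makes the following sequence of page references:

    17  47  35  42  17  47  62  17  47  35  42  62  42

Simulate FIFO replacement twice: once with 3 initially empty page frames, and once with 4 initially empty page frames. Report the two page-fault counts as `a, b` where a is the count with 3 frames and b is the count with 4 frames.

3 frames: F F F F F F F . . F F . . → 9 faults.
4 frames: F F F F . . F F F F F F . → 10 faults.
10 > 9: adding a frame increased faults — Belady's anomaly.

9, 10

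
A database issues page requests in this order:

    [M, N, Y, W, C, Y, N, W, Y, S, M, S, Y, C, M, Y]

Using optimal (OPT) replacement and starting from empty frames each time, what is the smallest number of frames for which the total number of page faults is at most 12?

f=1: 16 faults
f=2: 12 faults
f=3: 9 faults
f=4: 7 faults
f=5: 6 faults
f=6: 6 faults
Smallest f with faults ≤ 12 is 2.

2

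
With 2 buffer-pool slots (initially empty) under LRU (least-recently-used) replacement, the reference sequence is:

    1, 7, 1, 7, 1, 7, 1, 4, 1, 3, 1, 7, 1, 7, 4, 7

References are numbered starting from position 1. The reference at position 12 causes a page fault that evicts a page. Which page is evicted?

3

pos 1: 1 -> miss, frames {1}
pos 2: 7 -> miss, frames {1,7}
pos 3: 1 -> hit
pos 4: 7 -> hit
pos 5: 1 -> hit
pos 6: 7 -> hit
pos 7: 1 -> hit
pos 8: 4 -> miss, evict 7, frames {1,4}
pos 9: 1 -> hit
pos 10: 3 -> miss, evict 4, frames {1,3}
pos 11: 1 -> hit
pos 12: 7 -> miss, evict 3, frames {1,7}
At position 12, page 3 is evicted.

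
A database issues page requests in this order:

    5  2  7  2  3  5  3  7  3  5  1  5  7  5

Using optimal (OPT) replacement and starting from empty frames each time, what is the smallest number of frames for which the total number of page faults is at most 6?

3

f=1: 14 faults
f=2: 9 faults
f=3: 5 faults
f=4: 5 faults
f=5: 5 faults
Smallest f with faults ≤ 6 is 3.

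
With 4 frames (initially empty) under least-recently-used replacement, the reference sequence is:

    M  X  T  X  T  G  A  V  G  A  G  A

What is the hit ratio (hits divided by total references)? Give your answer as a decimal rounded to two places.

M → miss, frames [M]
X → miss, frames [M, X]
T → miss, frames [M, X, T]
X → hit
T → hit
G → miss, frames [M, X, T, G]
A → miss, evict M, frames [X, T, G, A]
V → miss, evict X, frames [T, G, A, V]
G → hit
A → hit
G → hit
A → hit
Hits: 6 of 12 references → 6/12 = 0.5000.

0.50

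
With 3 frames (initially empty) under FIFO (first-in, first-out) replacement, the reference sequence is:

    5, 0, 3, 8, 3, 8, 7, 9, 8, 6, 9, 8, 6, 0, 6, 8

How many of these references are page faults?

5 -> miss, frames {5}
0 -> miss, frames {5,0}
3 -> miss, frames {5,0,3}
8 -> miss, evict 5, frames {0,3,8}
3 -> hit
8 -> hit
7 -> miss, evict 0, frames {3,8,7}
9 -> miss, evict 3, frames {8,7,9}
8 -> hit
6 -> miss, evict 8, frames {7,9,6}
9 -> hit
8 -> miss, evict 7, frames {9,6,8}
6 -> hit
0 -> miss, evict 9, frames {6,8,0}
6 -> hit
8 -> hit
Page faults: 9.

9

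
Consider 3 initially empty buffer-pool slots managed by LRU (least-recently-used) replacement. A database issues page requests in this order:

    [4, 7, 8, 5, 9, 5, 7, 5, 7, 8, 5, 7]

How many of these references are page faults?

7

4 → fault, frames [4]
7 → fault, frames [4, 7]
8 → fault, frames [4, 7, 8]
5 → fault, evict 4, frames [7, 8, 5]
9 → fault, evict 7, frames [8, 5, 9]
5 → hit
7 → fault, evict 8, frames [9, 5, 7]
5 → hit
7 → hit
8 → fault, evict 9, frames [5, 7, 8]
5 → hit
7 → hit
Page faults: 7.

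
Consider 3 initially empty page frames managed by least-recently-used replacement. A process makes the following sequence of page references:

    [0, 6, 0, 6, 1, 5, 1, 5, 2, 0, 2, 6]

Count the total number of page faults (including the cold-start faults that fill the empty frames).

7

0 -> miss, frames [0]
6 -> miss, frames [0, 6]
0 -> hit
6 -> hit
1 -> miss, frames [0, 6, 1]
5 -> miss, evict 0, frames [6, 1, 5]
1 -> hit
5 -> hit
2 -> miss, evict 6, frames [1, 5, 2]
0 -> miss, evict 1, frames [5, 2, 0]
2 -> hit
6 -> miss, evict 5, frames [0, 2, 6]
Page faults: 7.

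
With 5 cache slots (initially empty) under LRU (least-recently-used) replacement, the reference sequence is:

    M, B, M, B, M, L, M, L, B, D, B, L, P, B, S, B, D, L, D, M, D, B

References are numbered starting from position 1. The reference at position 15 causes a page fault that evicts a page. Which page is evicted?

M

pos 1: M -> miss, frames [M]
pos 2: B -> miss, frames [M, B]
pos 3: M -> hit
pos 4: B -> hit
pos 5: M -> hit
pos 6: L -> miss, frames [B, M, L]
pos 7: M -> hit
pos 8: L -> hit
pos 9: B -> hit
pos 10: D -> miss, frames [M, L, B, D]
pos 11: B -> hit
pos 12: L -> hit
pos 13: P -> miss, frames [M, D, B, L, P]
pos 14: B -> hit
pos 15: S -> miss, evict M, frames [D, L, P, B, S]
At position 15, page M is evicted.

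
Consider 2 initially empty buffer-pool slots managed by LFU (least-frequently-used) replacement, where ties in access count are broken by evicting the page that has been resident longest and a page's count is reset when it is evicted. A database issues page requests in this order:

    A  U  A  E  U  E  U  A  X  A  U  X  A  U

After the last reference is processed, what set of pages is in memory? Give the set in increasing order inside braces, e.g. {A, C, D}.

{A, U}

A → miss, frames [A]
U → miss, frames [A, U]
A → hit
E → miss, evict U, frames [A, E]
U → miss, evict E, frames [A, U]
E → miss, evict U, frames [A, E]
U → miss, evict E, frames [A, U]
A → hit
X → miss, evict U, frames [A, X]
A → hit
U → miss, evict X, frames [A, U]
X → miss, evict U, frames [A, X]
A → hit
U → miss, evict X, frames [A, U]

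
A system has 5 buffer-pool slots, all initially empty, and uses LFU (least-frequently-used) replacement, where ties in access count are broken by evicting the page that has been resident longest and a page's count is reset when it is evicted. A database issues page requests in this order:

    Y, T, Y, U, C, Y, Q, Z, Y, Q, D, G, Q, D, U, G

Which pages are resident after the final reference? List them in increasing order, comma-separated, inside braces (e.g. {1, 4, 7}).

{D, G, Q, U, Y}

Y -> miss, frames [Y]
T -> miss, frames [Y, T]
Y -> hit
U -> miss, frames [Y, T, U]
C -> miss, frames [Y, T, U, C]
Y -> hit
Q -> miss, frames [Y, T, U, C, Q]
Z -> miss, evict T, frames [Y, U, C, Q, Z]
Y -> hit
Q -> hit
D -> miss, evict U, frames [Y, C, Q, Z, D]
G -> miss, evict C, frames [Y, Q, Z, D, G]
Q -> hit
D -> hit
U -> miss, evict Z, frames [Y, Q, D, G, U]
G -> hit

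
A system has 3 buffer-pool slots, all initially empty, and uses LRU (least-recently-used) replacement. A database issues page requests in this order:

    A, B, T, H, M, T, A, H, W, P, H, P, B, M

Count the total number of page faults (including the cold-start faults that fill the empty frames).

A → miss, frames (A)
B → miss, frames (A B)
T → miss, frames (A B T)
H → miss, evict A, frames (B T H)
M → miss, evict B, frames (T H M)
T → hit
A → miss, evict H, frames (M T A)
H → miss, evict M, frames (T A H)
W → miss, evict T, frames (A H W)
P → miss, evict A, frames (H W P)
H → hit
P → hit
B → miss, evict W, frames (H P B)
M → miss, evict H, frames (P B M)
Page faults: 11.

11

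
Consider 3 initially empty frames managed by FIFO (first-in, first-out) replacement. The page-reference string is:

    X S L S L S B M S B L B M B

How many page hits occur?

X → fault, frames [X]
S → fault, frames [X, S]
L → fault, frames [X, S, L]
S → hit
L → hit
S → hit
B → fault, evict X, frames [S, L, B]
M → fault, evict S, frames [L, B, M]
S → fault, evict L, frames [B, M, S]
B → hit
L → fault, evict B, frames [M, S, L]
B → fault, evict M, frames [S, L, B]
M → fault, evict S, frames [L, B, M]
B → hit
Hits: 5.

5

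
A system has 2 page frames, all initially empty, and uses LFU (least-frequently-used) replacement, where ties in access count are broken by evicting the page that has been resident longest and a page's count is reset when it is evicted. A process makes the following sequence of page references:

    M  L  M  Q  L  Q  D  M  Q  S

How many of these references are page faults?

M -> miss, frames {M}
L -> miss, frames {M,L}
M -> hit
Q -> miss, evict L, frames {M,Q}
L -> miss, evict Q, frames {M,L}
Q -> miss, evict L, frames {M,Q}
D -> miss, evict Q, frames {M,D}
M -> hit
Q -> miss, evict D, frames {M,Q}
S -> miss, evict Q, frames {M,S}
Page faults: 8.

8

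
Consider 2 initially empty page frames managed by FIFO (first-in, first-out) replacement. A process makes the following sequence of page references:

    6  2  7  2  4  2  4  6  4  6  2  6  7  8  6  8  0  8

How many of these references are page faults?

6 → miss, frames {6}
2 → miss, frames {6,2}
7 → miss, evict 6, frames {2,7}
2 → hit
4 → miss, evict 2, frames {7,4}
2 → miss, evict 7, frames {4,2}
4 → hit
6 → miss, evict 4, frames {2,6}
4 → miss, evict 2, frames {6,4}
6 → hit
2 → miss, evict 6, frames {4,2}
6 → miss, evict 4, frames {2,6}
7 → miss, evict 2, frames {6,7}
8 → miss, evict 6, frames {7,8}
6 → miss, evict 7, frames {8,6}
8 → hit
0 → miss, evict 8, frames {6,0}
8 → miss, evict 6, frames {0,8}
Page faults: 14.

14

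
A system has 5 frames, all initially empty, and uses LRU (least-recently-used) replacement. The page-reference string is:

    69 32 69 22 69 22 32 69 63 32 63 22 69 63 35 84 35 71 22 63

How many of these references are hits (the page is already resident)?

69 → miss, frames [69]
32 → miss, frames [69, 32]
69 → hit
22 → miss, frames [32, 69, 22]
69 → hit
22 → hit
32 → hit
69 → hit
63 → miss, frames [22, 32, 69, 63]
32 → hit
63 → hit
22 → hit
69 → hit
63 → hit
35 → miss, frames [32, 22, 69, 63, 35]
84 → miss, evict 32, frames [22, 69, 63, 35, 84]
35 → hit
71 → miss, evict 22, frames [69, 63, 84, 35, 71]
22 → miss, evict 69, frames [63, 84, 35, 71, 22]
63 → hit
Hits: 12.

12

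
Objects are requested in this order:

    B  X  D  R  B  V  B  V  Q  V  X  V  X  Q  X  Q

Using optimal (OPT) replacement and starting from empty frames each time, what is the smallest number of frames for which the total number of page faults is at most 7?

3

f=1: 16 faults
f=2: 8 faults
f=3: 6 faults
f=4: 6 faults
f=5: 6 faults
f=6: 6 faults
Smallest f with faults ≤ 7 is 3.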